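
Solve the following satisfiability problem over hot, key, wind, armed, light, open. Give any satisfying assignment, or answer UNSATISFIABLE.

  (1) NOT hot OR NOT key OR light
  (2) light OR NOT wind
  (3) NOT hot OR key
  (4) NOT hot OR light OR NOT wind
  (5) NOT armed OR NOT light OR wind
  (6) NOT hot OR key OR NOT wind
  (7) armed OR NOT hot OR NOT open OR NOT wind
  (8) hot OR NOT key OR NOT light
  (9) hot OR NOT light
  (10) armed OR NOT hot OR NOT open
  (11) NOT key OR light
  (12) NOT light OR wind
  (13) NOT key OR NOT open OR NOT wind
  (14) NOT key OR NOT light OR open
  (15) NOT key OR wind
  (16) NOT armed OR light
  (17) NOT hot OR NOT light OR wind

hot=F, key=F, wind=F, armed=F, light=F, open=F

Try hot = True:
  (NOT hot OR key) forces key = True.
  (NOT hot OR NOT key OR light) forces light = True.
  (NOT light OR wind) forces wind = True.
  (NOT key OR NOT open OR NOT wind) forces open = False.
  clause (NOT key OR NOT light OR open) is falsified — backtrack.
So hot = False.
  then (hot OR NOT light) forces light = False.
  then (NOT key OR light) forces key = False.
  then (NOT armed OR light) forces armed = False.
  then (light OR NOT wind) forces wind = False.
Set open = False.
All clauses satisfied.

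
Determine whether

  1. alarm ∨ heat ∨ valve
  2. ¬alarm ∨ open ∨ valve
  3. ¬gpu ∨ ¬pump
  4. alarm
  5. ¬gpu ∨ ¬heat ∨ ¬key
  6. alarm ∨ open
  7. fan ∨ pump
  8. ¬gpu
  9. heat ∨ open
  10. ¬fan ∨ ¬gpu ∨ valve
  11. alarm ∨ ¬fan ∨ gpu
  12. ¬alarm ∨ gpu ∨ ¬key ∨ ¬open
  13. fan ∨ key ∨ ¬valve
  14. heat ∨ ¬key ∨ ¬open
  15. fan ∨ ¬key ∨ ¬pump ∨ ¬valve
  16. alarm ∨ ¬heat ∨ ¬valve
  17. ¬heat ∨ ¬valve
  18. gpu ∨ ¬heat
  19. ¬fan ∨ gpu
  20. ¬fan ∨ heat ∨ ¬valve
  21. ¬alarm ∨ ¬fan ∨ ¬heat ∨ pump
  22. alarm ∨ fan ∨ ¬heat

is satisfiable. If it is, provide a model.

Unit clause (alarm) forces alarm = True.
Unit clause (¬gpu) forces gpu = False.
In (gpu ∨ ¬heat) only ¬heat is left, so heat = False.
In (¬fan ∨ gpu) only ¬fan is left, so fan = False.
In (fan ∨ pump) only pump is left, so pump = True.
In (heat ∨ open) only open is left, so open = True.
In (¬alarm ∨ gpu ∨ ¬key ∨ ¬open) only ¬key is left, so key = False.
In (fan ∨ key ∨ ¬valve) only ¬valve is left, so valve = False.
All clauses satisfied.

gpu = False, pump = True, fan = False, heat = False, key = False, valve = False, open = True, alarm = True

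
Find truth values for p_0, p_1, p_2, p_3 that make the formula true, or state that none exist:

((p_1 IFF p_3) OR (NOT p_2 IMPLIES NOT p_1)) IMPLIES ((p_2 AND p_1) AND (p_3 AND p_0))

p_0: False, p_1: True, p_2: False, p_3: False

  ((p_1 IFF p_3) OR (NOT p_2 IMPLIES NOT p_1)) IMPLIES ((p_2 AND p_1) AND (p_3 AND p_0)) = True
    (p_1 IFF p_3) OR (NOT p_2 IMPLIES NOT p_1) = False
      p_1 IFF p_3 = False
      NOT p_2 IMPLIES NOT p_1 = False
        NOT p_2 = True
        NOT p_1 = False
    (p_2 AND p_1) AND (p_3 AND p_0) = False
      p_2 AND p_1 = False
      p_3 AND p_0 = False
The formula evaluates to True.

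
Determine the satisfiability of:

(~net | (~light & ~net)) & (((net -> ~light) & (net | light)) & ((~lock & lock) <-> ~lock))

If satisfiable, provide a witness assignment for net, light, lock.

net = False, light = True, lock = True

  ~net | (~light & ~net) = True
    ~net = True
    ~light & ~net = False
      ~light = False
      ~net = True
  ((net -> ~light) & (net | light)) & ((~lock & lock) <-> ~lock) = True
    (net -> ~light) & (net | light) = True
      net -> ~light = True
        ~light = False
      net | light = True
    (~lock & lock) <-> ~lock = True
      ~lock & lock = False
        ~lock = False
      ~lock = False
Both conjuncts True, so the formula holds.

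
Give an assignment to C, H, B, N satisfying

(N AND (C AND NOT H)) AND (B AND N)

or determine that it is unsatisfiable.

C: True, H: False, B: True, N: True

  N AND (C AND NOT H) = True
    C AND NOT H = True
      NOT H = True
  B AND N = True
Both conjuncts True, so the formula holds.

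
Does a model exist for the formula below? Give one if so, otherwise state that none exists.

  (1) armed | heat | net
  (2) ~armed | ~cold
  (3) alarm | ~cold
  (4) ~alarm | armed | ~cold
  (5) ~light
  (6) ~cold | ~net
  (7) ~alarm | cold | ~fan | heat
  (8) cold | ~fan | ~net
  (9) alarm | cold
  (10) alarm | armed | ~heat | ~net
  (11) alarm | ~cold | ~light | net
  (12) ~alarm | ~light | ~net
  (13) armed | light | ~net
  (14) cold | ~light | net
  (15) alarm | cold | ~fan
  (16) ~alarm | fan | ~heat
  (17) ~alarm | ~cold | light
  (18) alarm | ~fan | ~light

Unit clause (~light) forces light = False.
Set fan = True.
Set heat = True.
Set armed = True.
  then (~armed | ~cold) forces cold = False.
  then (cold | ~fan | ~net) forces net = False.
  then (alarm | cold) forces alarm = True.
All clauses satisfied.

light: False, fan: True, heat: True, armed: True, net: False, cold: False, alarm: True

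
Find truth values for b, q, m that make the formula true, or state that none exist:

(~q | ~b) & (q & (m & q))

b = False, q = True, m = True

  ~q | ~b = True
    ~q = False
    ~b = True
  q & (m & q) = True
    m & q = True
Both conjuncts True, so the formula holds.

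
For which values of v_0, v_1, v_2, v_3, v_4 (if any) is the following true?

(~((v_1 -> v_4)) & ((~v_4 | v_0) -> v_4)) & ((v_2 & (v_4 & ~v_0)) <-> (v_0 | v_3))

Case v_4 = True: the conjunct ~((v_1 -> v_4)) becomes ~((v_1 -> True)) = False.
Case v_4 = False: the conjunct (~v_4 | v_0) -> v_4 becomes (True | v_0) -> False = False.
Both cases fail — unsatisfiable.

Unsatisfiable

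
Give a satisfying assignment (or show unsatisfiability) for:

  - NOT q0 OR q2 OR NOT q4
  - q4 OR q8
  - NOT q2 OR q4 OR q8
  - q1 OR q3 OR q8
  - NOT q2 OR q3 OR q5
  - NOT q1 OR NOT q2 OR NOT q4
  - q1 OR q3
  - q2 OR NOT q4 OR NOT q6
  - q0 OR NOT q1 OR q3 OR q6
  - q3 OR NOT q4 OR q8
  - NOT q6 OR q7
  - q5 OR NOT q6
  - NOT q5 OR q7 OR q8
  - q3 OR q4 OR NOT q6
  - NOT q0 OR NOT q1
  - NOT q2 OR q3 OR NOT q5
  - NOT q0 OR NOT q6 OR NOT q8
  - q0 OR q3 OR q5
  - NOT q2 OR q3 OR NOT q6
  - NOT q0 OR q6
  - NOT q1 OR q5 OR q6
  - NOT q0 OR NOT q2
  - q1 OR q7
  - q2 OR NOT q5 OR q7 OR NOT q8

q0: False, q1: True, q2: True, q3: True, q4: False, q5: True, q6: True, q7: True, q8: True

Set q0 = False.
Set q1 = True.
Set q2 = True.
  then (NOT q1 OR NOT q2 OR NOT q4) forces q4 = False.
  then (q4 OR q8) forces q8 = True.
Try q3 = False:
  (NOT q2 OR q3 OR q5) forces q5 = True.
  clause (NOT q2 OR q3 OR NOT q5) is falsified — backtrack.
So q3 = True.
Try q5 = False:
  (q5 OR NOT q6) forces q6 = False.
  clause (NOT q1 OR q5 OR q6) is falsified — backtrack.
So q5 = True.
Set q6 = True.
  then (NOT q6 OR q7) forces q7 = True.
All clauses satisfied.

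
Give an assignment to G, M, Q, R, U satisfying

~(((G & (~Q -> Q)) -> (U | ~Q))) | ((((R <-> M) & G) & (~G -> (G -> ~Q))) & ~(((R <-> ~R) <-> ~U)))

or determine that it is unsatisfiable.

G = True, M = True, Q = True, R = True, U = False

  ~(((G & (~Q -> Q)) -> (U | ~Q))) | ((((R <-> M) & G) & (~G -> (G -> ~Q))) & ~(((R <-> ~R) <-> ~U))) = True
    ~(((G & (~Q -> Q)) -> (U | ~Q))) = True
      (G & (~Q -> Q)) -> (U | ~Q) = False
        G & (~Q -> Q) = True
          ~Q -> Q = True
            ~Q = False
        U | ~Q = False
          ~Q = False
    (((R <-> M) & G) & (~G -> (G -> ~Q))) & ~(((R <-> ~R) <-> ~U)) = True
      ((R <-> M) & G) & (~G -> (G -> ~Q)) = True
        (R <-> M) & G = True
          R <-> M = True
        ~G -> (G -> ~Q) = True
          ~G = False
          G -> ~Q = False
            ~Q = False
      ~(((R <-> ~R) <-> ~U)) = True
        (R <-> ~R) <-> ~U = False
          R <-> ~R = False
            ~R = False
          ~U = True
The formula evaluates to True.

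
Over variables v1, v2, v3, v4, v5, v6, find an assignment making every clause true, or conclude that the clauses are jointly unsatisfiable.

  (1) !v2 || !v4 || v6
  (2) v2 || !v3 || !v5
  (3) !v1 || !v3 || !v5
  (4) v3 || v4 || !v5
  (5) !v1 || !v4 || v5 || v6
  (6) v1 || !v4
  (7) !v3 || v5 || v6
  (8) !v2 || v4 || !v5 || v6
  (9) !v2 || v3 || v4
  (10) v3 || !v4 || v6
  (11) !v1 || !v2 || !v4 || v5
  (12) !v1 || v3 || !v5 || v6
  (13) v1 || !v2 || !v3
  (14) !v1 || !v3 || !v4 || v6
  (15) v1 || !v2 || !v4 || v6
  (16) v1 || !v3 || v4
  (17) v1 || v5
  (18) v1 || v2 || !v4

v1 = True; v2 = True; v3 = False; v4 = True; v5 = True; v6 = True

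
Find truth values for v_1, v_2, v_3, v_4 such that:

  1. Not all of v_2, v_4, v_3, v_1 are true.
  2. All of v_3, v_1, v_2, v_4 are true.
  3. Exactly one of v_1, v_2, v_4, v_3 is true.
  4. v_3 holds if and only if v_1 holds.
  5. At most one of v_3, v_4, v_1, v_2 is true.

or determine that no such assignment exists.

UNSATISFIABLE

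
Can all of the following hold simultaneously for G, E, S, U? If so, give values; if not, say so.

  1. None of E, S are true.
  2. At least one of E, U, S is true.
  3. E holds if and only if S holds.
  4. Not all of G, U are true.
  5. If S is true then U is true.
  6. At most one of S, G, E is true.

G: False, E: False, S: False, U: True

  (1) {E, S}: 0 true — none ✓
  (2) {E, U, S}: 1 true — at least one ✓
  (3) E=F, S=F — same ✓
  (4) {G, U}: 1/2 true — not all ✓
  (5) S=F ⇒ U: vacuous ✓
  (6) {S, G, E}: 0 true — at most one ✓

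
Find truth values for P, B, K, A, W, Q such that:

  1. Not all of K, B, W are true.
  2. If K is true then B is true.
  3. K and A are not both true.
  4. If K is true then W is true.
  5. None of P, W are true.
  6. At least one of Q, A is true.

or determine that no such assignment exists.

P: False, B: False, K: False, A: True, W: False, Q: True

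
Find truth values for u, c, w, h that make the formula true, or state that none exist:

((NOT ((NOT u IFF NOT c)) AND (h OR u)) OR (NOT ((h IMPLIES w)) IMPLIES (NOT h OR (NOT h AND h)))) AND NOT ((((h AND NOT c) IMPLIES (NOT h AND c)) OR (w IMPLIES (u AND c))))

u=F, c=F, w=T, h=T

  (NOT ((NOT u IFF NOT c)) AND (h OR u)) OR (NOT ((h IMPLIES w)) IMPLIES (NOT h OR (NOT h AND h))) = True
    NOT ((NOT u IFF NOT c)) AND (h OR u) = False
      NOT ((NOT u IFF NOT c)) = False
        NOT u IFF NOT c = True
          NOT u = True
          NOT c = True
      h OR u = True
    NOT ((h IMPLIES w)) IMPLIES (NOT h OR (NOT h AND h)) = True
      NOT ((h IMPLIES w)) = False
        h IMPLIES w = True
      NOT h OR (NOT h AND h) = False
        NOT h = False
        NOT h AND h = False
          NOT h = False
  NOT ((((h AND NOT c) IMPLIES (NOT h AND c)) OR (w IMPLIES (u AND c)))) = True
    ((h AND NOT c) IMPLIES (NOT h AND c)) OR (w IMPLIES (u AND c)) = False
      (h AND NOT c) IMPLIES (NOT h AND c) = False
        h AND NOT c = True
          NOT c = True
        NOT h AND c = False
          NOT h = False
      w IMPLIES (u AND c) = False
        u AND c = False
Both conjuncts True, so the formula holds.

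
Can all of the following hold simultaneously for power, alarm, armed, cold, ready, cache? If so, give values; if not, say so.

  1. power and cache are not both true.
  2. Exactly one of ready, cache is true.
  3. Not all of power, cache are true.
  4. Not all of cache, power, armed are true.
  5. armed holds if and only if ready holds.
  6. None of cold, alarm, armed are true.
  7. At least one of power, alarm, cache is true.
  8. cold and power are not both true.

power = False, alarm = False, armed = False, cold = False, ready = False, cache = True

  (1) power=F, cache=T — not both ✓
  (2) {ready, cache}: 1 true — exactly one ✓
  (3) {power, cache}: 1/2 true — not all ✓
  (4) {cache, power, armed}: 1/3 true — not all ✓
  (5) armed=F, ready=F — same ✓
  (6) {cold, alarm, armed}: 0 true — none ✓
  (7) {power, alarm, cache}: 1 true — at least one ✓
  (8) cold=F, power=F — not both ✓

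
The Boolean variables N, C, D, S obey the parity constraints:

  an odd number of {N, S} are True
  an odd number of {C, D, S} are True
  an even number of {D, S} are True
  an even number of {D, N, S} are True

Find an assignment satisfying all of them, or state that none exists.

N = False, C = True, D = True, S = True

{N, S}: 1 true → odd ✓
{C, D, S}: 3 true → odd ✓
{D, S}: 2 true → even ✓
{D, N, S}: 2 true → even ✓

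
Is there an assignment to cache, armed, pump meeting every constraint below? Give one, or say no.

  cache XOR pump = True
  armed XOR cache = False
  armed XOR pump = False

The formula is unsatisfiable.

Adding constraints 1, 2, 3 mod 2: every variable appears an even number of times on the left, so the left side is 0.
But the right sides sum to 1 (mod 2). 0 ≠ 1 — the system is inconsistent.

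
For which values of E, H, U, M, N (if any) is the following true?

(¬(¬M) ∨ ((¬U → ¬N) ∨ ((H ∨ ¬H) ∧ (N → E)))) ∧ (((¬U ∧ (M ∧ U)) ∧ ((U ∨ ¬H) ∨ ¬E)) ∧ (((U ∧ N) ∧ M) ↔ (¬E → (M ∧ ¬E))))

Unsatisfiable

Case U = True: the conjunct ¬U is False.
Case U = False: the conjunct U is False.
Both cases fail — unsatisfiable.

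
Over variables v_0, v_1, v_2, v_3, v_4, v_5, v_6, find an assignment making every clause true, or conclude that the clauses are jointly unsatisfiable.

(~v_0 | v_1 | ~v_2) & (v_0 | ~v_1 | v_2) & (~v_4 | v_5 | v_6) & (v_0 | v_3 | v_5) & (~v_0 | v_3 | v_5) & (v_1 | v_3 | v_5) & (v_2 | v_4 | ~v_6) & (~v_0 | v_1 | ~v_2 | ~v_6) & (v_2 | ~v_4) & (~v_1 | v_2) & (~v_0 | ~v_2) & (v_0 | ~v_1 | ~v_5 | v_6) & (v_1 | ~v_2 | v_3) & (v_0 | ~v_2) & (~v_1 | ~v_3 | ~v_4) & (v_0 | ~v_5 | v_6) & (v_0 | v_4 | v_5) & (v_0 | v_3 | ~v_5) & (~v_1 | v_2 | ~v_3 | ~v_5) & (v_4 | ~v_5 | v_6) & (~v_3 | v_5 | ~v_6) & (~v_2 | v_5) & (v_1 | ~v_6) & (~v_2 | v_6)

v_0 = True, v_1 = False, v_2 = False, v_3 = True, v_4 = False, v_5 = False, v_6 = False

Set v_0 = True.
  then (~v_0 | ~v_2) forces v_2 = False.
  then (v_2 | ~v_4) forces v_4 = False.
  then (~v_1 | v_2) forces v_1 = False.
  then (v_1 | ~v_6) forces v_6 = False.
  then (v_4 | ~v_5 | v_6) forces v_5 = False.
  then (~v_0 | v_3 | v_5) forces v_3 = True.
All clauses satisfied.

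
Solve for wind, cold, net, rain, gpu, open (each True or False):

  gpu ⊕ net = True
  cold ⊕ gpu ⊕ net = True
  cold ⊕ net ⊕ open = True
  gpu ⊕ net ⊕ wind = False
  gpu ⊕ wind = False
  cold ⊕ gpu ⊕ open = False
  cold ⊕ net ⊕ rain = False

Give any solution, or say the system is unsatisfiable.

wind = True, cold = False, net = False, rain = False, gpu = True, open = True

gpu ⊕ net = T ⊕ F = True ✓
cold ⊕ gpu ⊕ net = F ⊕ T ⊕ F = True ✓
cold ⊕ net ⊕ open = F ⊕ F ⊕ T = True ✓
gpu ⊕ net ⊕ wind = T ⊕ F ⊕ T = False ✓
gpu ⊕ wind = T ⊕ T = False ✓
cold ⊕ gpu ⊕ open = F ⊕ T ⊕ T = False ✓
cold ⊕ net ⊕ rain = F ⊕ F ⊕ F = False ✓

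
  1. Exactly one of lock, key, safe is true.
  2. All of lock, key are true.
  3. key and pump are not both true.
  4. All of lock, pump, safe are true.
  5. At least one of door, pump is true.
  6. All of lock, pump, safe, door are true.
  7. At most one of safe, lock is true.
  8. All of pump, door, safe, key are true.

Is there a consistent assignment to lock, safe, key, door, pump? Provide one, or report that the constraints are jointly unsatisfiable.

Case lock = True:
  (1) with lock=T forces key = False.
  Constraint (2) is violated (key=F) — contradiction.
Case lock = False:
  Constraint (2) is violated (lock=F) — contradiction.
Both cases fail — unsatisfiable.

Unsatisfiable — no assignment works.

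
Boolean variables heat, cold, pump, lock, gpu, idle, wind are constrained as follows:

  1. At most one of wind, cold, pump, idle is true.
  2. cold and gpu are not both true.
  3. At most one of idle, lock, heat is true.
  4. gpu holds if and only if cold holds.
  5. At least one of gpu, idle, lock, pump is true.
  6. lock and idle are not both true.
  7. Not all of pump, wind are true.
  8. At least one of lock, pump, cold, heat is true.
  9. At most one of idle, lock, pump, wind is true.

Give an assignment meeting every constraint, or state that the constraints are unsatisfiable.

heat: False, cold: False, pump: True, lock: False, gpu: False, idle: False, wind: False

  (1) {wind, cold, pump, idle}: 1 true — at most one ✓
  (2) cold=F, gpu=F — not both ✓
  (3) {idle, lock, heat}: 0 true — at most one ✓
  (4) gpu=F, cold=F — same ✓
  (5) {gpu, idle, lock, pump}: 1 true — at least one ✓
  (6) lock=F, idle=F — not both ✓
  (7) {pump, wind}: 1/2 true — not all ✓
  (8) {lock, pump, cold, heat}: 1 true — at least one ✓
  (9) {idle, lock, pump, wind}: 1 true — at most one ✓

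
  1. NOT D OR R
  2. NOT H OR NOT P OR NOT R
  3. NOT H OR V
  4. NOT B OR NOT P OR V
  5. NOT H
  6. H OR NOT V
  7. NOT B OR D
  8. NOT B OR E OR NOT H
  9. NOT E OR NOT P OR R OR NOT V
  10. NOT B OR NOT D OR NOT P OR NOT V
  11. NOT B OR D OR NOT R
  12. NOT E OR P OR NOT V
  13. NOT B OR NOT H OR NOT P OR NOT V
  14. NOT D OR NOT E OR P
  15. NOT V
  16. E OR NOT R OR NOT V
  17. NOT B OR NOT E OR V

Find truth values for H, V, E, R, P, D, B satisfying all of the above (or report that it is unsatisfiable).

Unit clause (NOT H) forces H = False.
In (H OR NOT V) only NOT V is left, so V = False.
Set E = False.
Set R = True.
Set P = False.
Set D = True.
Set B = False.
All clauses satisfied.

H=F, V=F, E=F, R=T, P=F, D=T, B=F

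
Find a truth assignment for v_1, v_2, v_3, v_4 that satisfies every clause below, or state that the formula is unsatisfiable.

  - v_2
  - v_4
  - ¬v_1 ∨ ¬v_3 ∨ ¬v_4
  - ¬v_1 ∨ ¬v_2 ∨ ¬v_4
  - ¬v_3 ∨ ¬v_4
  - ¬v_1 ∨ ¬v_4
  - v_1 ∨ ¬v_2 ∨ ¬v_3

v_1=F; v_2=T; v_3=F; v_4=T

Unit clause (v_2) forces v_2 = True.
Unit clause (v_4) forces v_4 = True.
In (¬v_1 ∨ ¬v_2 ∨ ¬v_4) only ¬v_1 is left, so v_1 = False.
In (¬v_3 ∨ ¬v_4) only ¬v_3 is left, so v_3 = False.
Check each clause:
  (v_2): v_2 holds.
  (v_4): v_4 holds.
  (¬v_1 ∨ ¬v_3 ∨ ¬v_4): ¬v_1 holds.
  (¬v_1 ∨ ¬v_2 ∨ ¬v_4): ¬v_1 holds.
  (¬v_3 ∨ ¬v_4): ¬v_3 holds.
  (¬v_1 ∨ ¬v_4): ¬v_1 holds.
  (v_1 ∨ ¬v_2 ∨ ¬v_3): ¬v_3 holds.
All clauses satisfied.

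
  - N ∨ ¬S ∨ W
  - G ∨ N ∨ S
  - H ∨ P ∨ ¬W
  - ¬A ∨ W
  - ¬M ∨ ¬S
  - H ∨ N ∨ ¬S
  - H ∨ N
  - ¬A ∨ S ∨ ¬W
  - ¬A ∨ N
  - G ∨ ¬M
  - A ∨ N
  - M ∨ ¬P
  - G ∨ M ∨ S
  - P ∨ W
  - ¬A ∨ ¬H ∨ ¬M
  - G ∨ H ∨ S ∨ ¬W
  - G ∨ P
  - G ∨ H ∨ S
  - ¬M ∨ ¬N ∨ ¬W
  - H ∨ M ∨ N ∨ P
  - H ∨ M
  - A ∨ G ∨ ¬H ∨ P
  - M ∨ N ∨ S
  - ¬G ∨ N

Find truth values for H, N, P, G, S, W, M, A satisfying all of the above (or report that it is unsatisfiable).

Set H = True.
Try N = False:
  (¬A ∨ N) forces A = False.
  clause (A ∨ N) is falsified — backtrack.
So N = True.
Set P = False.
  then (P ∨ W) forces W = True.
  then (G ∨ P) forces G = True.
  then (¬M ∨ ¬N ∨ ¬W) forces M = False.
Set S = False.
  then (¬A ∨ S ∨ ¬W) forces A = False.
All clauses satisfied.

H = True; N = True; P = False; G = True; S = False; W = True; M = False; A = False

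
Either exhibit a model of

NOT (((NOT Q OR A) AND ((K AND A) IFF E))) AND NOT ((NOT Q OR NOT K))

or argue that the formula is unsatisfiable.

Q: True, K: True, A: False, E: True

  NOT (((NOT Q OR A) AND ((K AND A) IFF E))) = True
    (NOT Q OR A) AND ((K AND A) IFF E) = False
      NOT Q OR A = False
        NOT Q = False
      (K AND A) IFF E = False
        K AND A = False
  NOT ((NOT Q OR NOT K)) = True
    NOT Q OR NOT K = False
      NOT Q = False
      NOT K = False
Both conjuncts True, so the formula holds.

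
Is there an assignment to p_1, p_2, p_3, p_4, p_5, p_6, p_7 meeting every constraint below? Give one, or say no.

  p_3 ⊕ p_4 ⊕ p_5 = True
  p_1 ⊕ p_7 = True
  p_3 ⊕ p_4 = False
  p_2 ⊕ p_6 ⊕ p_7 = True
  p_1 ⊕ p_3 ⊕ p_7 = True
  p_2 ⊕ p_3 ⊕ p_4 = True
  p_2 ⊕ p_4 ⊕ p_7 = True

p_1: True, p_2: True, p_3: False, p_4: False, p_5: True, p_6: False, p_7: False

p_3 ⊕ p_4 ⊕ p_5 = F ⊕ F ⊕ T = True ✓
p_1 ⊕ p_7 = T ⊕ F = True ✓
p_3 ⊕ p_4 = F ⊕ F = False ✓
p_2 ⊕ p_6 ⊕ p_7 = T ⊕ F ⊕ F = True ✓
p_1 ⊕ p_3 ⊕ p_7 = T ⊕ F ⊕ F = True ✓
p_2 ⊕ p_3 ⊕ p_4 = T ⊕ F ⊕ F = True ✓
p_2 ⊕ p_4 ⊕ p_7 = T ⊕ F ⊕ F = True ✓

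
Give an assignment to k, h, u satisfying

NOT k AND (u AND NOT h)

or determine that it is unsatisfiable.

k=F, h=F, u=T

  NOT k = True
  u AND NOT h = True
    NOT h = True
Both conjuncts True, so the formula holds.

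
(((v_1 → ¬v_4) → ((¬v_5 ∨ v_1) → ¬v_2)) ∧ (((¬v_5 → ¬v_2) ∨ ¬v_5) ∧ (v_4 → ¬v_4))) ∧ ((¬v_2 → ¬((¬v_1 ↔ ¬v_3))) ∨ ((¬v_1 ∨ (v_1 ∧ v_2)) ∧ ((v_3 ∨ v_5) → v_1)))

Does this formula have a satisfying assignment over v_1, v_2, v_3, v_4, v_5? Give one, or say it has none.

v_1=T; v_2=F; v_3=F; v_4=F; v_5=T

  ((v_1 → ¬v_4) → ((¬v_5 ∨ v_1) → ¬v_2)) ∧ (((¬v_5 → ¬v_2) ∨ ¬v_5) ∧ (v_4 → ¬v_4)) = True
    (v_1 → ¬v_4) → ((¬v_5 ∨ v_1) → ¬v_2) = True
      v_1 → ¬v_4 = True
        ¬v_4 = True
      (¬v_5 ∨ v_1) → ¬v_2 = True
        ¬v_5 ∨ v_1 = True
          ¬v_5 = False
        ¬v_2 = True
    ((¬v_5 → ¬v_2) ∨ ¬v_5) ∧ (v_4 → ¬v_4) = True
      (¬v_5 → ¬v_2) ∨ ¬v_5 = True
        ¬v_5 → ¬v_2 = True
          ¬v_5 = False
          ¬v_2 = True
        ¬v_5 = False
      v_4 → ¬v_4 = True
        ¬v_4 = True
  (¬v_2 → ¬((¬v_1 ↔ ¬v_3))) ∨ ((¬v_1 ∨ (v_1 ∧ v_2)) ∧ ((v_3 ∨ v_5) → v_1)) = True
    ¬v_2 → ¬((¬v_1 ↔ ¬v_3)) = True
      ¬v_2 = True
      ¬((¬v_1 ↔ ¬v_3)) = True
        ¬v_1 ↔ ¬v_3 = False
          ¬v_1 = False
          ¬v_3 = True
    (¬v_1 ∨ (v_1 ∧ v_2)) ∧ ((v_3 ∨ v_5) → v_1) = False
      ¬v_1 ∨ (v_1 ∧ v_2) = False
        ¬v_1 = False
        v_1 ∧ v_2 = False
      (v_3 ∨ v_5) → v_1 = True
        v_3 ∨ v_5 = True
Both conjuncts True, so the formula holds.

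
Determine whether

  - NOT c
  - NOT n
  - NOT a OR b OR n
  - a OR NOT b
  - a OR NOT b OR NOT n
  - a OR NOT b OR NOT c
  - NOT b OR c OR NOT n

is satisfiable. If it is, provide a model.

c: False; a: True; n: False; b: True

Unit clause (NOT c) forces c = False.
Unit clause (NOT n) forces n = False.
Set a = True.
  then (NOT a OR b OR n) forces b = True.
All clauses satisfied.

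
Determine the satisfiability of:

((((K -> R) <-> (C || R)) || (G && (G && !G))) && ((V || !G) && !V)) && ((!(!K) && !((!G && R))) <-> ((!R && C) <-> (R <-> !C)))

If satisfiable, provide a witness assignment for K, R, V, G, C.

K=F; R=T; V=F; G=F; C=F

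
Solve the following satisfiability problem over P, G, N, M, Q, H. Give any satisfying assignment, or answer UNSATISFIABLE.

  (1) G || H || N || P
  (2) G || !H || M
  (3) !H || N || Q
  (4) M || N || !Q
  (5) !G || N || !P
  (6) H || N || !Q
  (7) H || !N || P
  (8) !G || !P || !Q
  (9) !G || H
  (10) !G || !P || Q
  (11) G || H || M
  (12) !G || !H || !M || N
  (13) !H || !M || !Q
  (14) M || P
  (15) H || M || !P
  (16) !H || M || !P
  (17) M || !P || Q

Set P = True.
Try G = True:
  (!G || N || !P) forces N = True.
  (!G || !P || !Q) forces Q = False.
  clause (!G || !P || Q) is falsified — backtrack.
So G = False.
Set N = False.
Set M = True.
Try Q = True:
  (H || N || !Q) forces H = True.
  clause (!H || !M || !Q) is falsified — backtrack.
So Q = False.
  then (!H || N || Q) forces H = False.
All clauses satisfied.

P: True; G: False; N: False; M: True; Q: False; H: False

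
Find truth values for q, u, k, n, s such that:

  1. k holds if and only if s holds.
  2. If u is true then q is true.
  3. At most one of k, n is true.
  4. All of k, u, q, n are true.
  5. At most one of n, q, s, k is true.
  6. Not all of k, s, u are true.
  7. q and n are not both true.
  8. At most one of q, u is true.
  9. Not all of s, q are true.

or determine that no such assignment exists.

The formula is unsatisfiable.

Case q = True:
  (4) forces k = True.
  Constraint (5) is violated (q=T, k=T) — contradiction.
Case q = False:
  Constraint (4) is violated (q=F) — contradiction.
Both cases fail — unsatisfiable.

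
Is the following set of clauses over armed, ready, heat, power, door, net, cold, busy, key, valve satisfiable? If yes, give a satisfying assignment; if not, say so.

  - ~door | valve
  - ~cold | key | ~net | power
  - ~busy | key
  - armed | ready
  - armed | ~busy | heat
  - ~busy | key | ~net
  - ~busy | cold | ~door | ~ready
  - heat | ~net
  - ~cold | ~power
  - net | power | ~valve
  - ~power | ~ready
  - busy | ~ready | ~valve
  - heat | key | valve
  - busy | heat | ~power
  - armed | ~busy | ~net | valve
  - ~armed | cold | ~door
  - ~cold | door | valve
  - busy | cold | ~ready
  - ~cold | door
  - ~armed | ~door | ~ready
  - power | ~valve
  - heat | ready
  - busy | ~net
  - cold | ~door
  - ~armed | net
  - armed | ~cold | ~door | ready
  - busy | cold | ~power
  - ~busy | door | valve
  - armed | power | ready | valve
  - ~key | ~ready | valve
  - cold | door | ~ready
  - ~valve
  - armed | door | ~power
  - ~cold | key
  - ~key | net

Unsatisfiable

Case valve = True:
  Clause (~valve) is falsified — contradiction.
Case valve = False:
  (~door | valve) forces door = False.
  (~cold | door | valve) forces cold = False.
  (~busy | door | valve) forces busy = False.
  (busy | cold | ~ready) forces ready = False.
  (armed | ready) forces armed = True.
  (heat | ready) forces heat = True.
  (busy | ~net) forces net = False.
  Clause (~armed | net) is falsified — contradiction.
Both cases fail, so the formula is unsatisfiable.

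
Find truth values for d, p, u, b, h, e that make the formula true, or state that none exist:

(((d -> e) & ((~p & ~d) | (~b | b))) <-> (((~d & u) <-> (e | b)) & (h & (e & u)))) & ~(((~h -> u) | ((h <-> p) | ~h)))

The conjunct ~(((~h -> u) | ((h <-> p) | ~h))) is unsatisfiable on its own:
  p=F, u=F, h=F: evaluates to False.
  p=F, u=F, h=T: evaluates to False.
  p=F, u=T, h=F: evaluates to False.
  p=F, u=T, h=T: evaluates to False.
  p=T, u=F, h=F: evaluates to False.
  p=T, u=F, h=T: evaluates to False.
  p=T, u=T, h=F: evaluates to False.
  p=T, u=T, h=T: evaluates to False.
So the whole conjunction is unsatisfiable.

The formula is unsatisfiable.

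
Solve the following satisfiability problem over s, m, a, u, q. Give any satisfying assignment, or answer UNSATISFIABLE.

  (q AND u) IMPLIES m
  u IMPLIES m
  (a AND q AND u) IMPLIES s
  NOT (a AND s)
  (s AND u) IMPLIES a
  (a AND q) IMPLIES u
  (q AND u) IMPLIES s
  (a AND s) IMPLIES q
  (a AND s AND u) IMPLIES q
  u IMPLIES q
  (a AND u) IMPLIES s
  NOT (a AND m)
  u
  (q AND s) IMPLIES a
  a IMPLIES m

Unsatisfiable — no assignment works.

Case s = True:
  (u) forces u = True.
  (a OR NOT s OR NOT u) forces a = True.
  Clause (NOT a OR NOT s) is falsified — contradiction.
Case s = False:
  (u) forces u = True.
  (q OR NOT u) forces q = True.
  Clause (NOT q OR s OR NOT u) is falsified — contradiction.
Both cases fail, so the formula is unsatisfiable.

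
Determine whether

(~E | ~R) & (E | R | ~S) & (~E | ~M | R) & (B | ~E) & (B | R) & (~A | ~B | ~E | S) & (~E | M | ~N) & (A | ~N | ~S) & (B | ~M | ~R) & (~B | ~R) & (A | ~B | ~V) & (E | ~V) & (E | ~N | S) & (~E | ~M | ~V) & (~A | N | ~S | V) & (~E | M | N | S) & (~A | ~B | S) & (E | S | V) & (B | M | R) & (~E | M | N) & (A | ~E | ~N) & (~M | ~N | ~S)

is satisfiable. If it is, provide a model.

Set R = True.
  then (~E | ~R) forces E = False.
  then (~B | ~R) forces B = False.
  then (E | ~V) forces V = False.
  then (E | S | V) forces S = True.
  then (B | ~M | ~R) forces M = False.
Set N = True.
  then (A | ~N | ~S) forces A = True.
All clauses satisfied.

R=T, M=F, S=T, B=F, N=T, E=F, A=T, V=F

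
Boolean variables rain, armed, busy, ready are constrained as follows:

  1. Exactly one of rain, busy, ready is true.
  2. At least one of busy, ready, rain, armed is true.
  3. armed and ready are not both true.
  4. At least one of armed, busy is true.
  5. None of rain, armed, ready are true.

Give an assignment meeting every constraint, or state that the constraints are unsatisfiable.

rain: False, armed: False, busy: True, ready: False

  (1) {rain, busy, ready}: 1 true — exactly one ✓
  (2) {busy, ready, rain, armed}: 1 true — at least one ✓
  (3) armed=F, ready=F — not both ✓
  (4) {armed, busy}: 1 true — at least one ✓
  (5) {rain, armed, ready}: 0 true — none ✓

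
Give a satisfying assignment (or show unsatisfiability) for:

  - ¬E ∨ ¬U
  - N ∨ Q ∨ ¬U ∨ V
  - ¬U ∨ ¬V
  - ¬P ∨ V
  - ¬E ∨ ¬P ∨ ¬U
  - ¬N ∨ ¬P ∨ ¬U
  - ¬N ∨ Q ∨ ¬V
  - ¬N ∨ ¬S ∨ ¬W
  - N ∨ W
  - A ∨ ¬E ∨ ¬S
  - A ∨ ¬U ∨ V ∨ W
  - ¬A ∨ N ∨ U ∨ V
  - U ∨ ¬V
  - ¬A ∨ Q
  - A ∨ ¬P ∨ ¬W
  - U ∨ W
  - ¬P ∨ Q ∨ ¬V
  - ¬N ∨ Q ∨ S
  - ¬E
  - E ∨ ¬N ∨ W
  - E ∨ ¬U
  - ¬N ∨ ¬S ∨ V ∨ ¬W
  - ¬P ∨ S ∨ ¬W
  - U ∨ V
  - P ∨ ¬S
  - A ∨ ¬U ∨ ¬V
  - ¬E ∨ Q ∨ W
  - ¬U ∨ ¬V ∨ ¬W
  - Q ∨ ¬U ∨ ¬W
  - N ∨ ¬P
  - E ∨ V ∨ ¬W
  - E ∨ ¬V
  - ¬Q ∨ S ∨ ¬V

Unsatisfiable — no assignment works.

Case U = True:
  (¬E ∨ ¬U) forces E = False.
  Clause (E ∨ ¬U) is falsified — contradiction.
Case U = False:
  (U ∨ ¬V) forces V = False.
  Clause (U ∨ V) is falsified — contradiction.
Both cases fail, so the formula is unsatisfiable.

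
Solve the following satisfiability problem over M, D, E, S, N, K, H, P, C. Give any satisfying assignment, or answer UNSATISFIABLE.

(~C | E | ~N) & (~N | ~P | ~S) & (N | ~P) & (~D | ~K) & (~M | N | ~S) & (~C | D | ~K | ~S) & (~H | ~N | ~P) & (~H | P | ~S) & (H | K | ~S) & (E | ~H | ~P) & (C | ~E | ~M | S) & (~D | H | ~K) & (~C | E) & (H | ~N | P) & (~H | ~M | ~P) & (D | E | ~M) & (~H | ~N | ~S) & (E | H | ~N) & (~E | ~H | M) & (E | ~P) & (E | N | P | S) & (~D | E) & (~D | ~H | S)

Set M = False.
Set D = False.
Set E = True.
  then (~E | ~H | M) forces H = False.
Set S = False.
Set N = False.
  then (N | ~P) forces P = False.
Set K = True.
Set C = True.
All clauses satisfied.

M=F, D=F, E=T, S=F, N=F, K=T, H=F, P=F, C=T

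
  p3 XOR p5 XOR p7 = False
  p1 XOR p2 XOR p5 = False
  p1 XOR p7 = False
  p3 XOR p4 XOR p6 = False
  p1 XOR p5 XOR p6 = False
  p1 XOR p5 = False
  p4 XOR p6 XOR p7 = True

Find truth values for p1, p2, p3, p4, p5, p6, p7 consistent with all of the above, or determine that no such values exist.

p1=T; p2=F; p3=F; p4=F; p5=T; p6=F; p7=T

p3 XOR p5 XOR p7 = F XOR T XOR T = False ✓
p1 XOR p2 XOR p5 = T XOR F XOR T = False ✓
p1 XOR p7 = T XOR T = False ✓
p3 XOR p4 XOR p6 = F XOR F XOR F = False ✓
p1 XOR p5 XOR p6 = T XOR T XOR F = False ✓
p1 XOR p5 = T XOR T = False ✓
p4 XOR p6 XOR p7 = F XOR F XOR T = True ✓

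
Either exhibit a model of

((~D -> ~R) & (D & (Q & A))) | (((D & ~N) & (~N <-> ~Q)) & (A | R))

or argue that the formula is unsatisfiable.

N = False, Q = False, A = False, D = True, R = True

  ((~D -> ~R) & (D & (Q & A))) | (((D & ~N) & (~N <-> ~Q)) & (A | R)) = True
    (~D -> ~R) & (D & (Q & A)) = False
      ~D -> ~R = True
        ~D = False
        ~R = False
      D & (Q & A) = False
        Q & A = False
    ((D & ~N) & (~N <-> ~Q)) & (A | R) = True
      (D & ~N) & (~N <-> ~Q) = True
        D & ~N = True
          ~N = True
        ~N <-> ~Q = True
          ~N = True
          ~Q = True
      A | R = True
The formula evaluates to True.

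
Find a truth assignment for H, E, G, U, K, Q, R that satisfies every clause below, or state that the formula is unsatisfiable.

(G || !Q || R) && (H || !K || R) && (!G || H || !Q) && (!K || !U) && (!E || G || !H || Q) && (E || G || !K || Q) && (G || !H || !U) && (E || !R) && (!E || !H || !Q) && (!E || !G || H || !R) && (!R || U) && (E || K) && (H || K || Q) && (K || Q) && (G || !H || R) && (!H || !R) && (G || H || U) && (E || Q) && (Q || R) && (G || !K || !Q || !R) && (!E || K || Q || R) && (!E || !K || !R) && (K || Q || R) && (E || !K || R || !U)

Set H = False.
Try E = False:
  (E || !R) forces R = False.
  (H || !K || R) forces K = False.
  clause (E || K) is falsified — backtrack.
So E = True.
Set G = False.
  then (G || H || U) forces U = True.
  then (!K || !U) forces K = False.
  then (H || K || Q) forces Q = True.
  then (G || !Q || R) forces R = True.
All clauses satisfied.

H=F; E=T; G=F; U=T; K=F; Q=T; R=T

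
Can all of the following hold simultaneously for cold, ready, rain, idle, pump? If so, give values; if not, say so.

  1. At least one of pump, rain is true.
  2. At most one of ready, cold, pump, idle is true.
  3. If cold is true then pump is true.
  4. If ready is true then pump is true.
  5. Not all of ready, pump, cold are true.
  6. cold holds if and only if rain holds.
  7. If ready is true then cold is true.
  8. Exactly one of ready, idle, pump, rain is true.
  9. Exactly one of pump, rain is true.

cold = False; ready = False; rain = False; idle = False; pump = True

  (1) {pump, rain}: 1 true — at least one ✓
  (2) {ready, cold, pump, idle}: 1 true — at most one ✓
  (3) cold=F ⇒ pump: vacuous ✓
  (4) ready=F ⇒ pump: vacuous ✓
  (5) {ready, pump, cold}: 1/3 true — not all ✓
  (6) cold=F, rain=F — same ✓
  (7) ready=F ⇒ cold: vacuous ✓
  (8) {ready, idle, pump, rain}: 1 true — exactly one ✓
  (9) {pump, rain}: 1 true — exactly one ✓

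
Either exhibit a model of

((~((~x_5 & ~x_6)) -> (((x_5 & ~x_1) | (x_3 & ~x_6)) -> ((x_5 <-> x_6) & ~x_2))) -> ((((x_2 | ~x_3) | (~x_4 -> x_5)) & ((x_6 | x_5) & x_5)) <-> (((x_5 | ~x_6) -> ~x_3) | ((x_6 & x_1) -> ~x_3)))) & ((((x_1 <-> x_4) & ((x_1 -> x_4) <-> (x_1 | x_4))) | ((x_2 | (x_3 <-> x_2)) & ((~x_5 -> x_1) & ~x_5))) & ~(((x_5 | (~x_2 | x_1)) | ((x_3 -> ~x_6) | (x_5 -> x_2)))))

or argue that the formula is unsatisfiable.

The conjunct ~(((x_5 | (~x_2 | x_1)) | ((x_3 -> ~x_6) | (x_5 -> x_2)))) is unsatisfiable on its own:
  x_2 = True: this becomes ~(((x_5 | x_1) | True)) = False.
  x_2 = False: this becomes ~((True | ((x_3 -> ~x_6) | ~x_5))) = False.
So the whole conjunction is unsatisfiable.

UNSATISFIABLE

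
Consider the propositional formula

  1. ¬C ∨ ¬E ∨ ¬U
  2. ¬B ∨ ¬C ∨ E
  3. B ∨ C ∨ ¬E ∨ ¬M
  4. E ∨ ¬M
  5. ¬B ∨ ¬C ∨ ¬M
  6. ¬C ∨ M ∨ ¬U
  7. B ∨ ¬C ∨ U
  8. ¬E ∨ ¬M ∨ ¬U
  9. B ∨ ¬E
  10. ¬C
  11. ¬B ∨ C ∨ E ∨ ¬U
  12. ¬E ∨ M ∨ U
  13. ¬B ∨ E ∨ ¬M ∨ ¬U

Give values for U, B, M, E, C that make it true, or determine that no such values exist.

U = True, B = False, M = False, E = False, C = False

Unit clause (¬C) forces C = False.
Set U = True.
Set B = False.
  then (B ∨ ¬E) forces E = False.
  then (E ∨ ¬M) forces M = False.
All clauses satisfied.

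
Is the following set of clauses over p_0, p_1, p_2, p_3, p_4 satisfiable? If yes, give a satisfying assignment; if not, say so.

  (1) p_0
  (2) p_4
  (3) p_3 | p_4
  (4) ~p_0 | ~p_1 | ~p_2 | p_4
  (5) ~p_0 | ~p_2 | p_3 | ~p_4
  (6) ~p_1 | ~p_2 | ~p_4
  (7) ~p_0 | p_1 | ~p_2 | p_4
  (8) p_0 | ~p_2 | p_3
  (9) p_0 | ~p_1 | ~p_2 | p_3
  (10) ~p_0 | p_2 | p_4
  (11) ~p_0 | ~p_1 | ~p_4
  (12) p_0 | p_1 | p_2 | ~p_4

Unit clause (p_0) forces p_0 = True.
Unit clause (p_4) forces p_4 = True.
In (~p_0 | ~p_1 | ~p_4) only ~p_1 is left, so p_1 = False.
Set p_2 = True.
  then (~p_0 | ~p_2 | p_3 | ~p_4) forces p_3 = True.
All clauses satisfied.

p_0=T; p_1=F; p_2=T; p_3=T; p_4=T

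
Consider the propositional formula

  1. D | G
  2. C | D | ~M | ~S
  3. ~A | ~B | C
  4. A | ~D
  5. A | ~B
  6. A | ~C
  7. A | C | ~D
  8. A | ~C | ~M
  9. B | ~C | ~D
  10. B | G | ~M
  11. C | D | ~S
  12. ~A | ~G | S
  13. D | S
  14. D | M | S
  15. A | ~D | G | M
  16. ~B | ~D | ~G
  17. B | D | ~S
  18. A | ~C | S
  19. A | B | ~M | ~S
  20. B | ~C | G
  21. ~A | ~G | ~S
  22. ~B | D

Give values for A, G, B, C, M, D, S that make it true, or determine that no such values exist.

A = True, G = False, B = False, C = False, M = False, D = True, S = True

Set A = True.
Try G = True:
  (~A | ~G | S) forces S = True.
  clause (~A | ~G | ~S) is falsified — backtrack.
So G = False.
  then (D | G) forces D = True.
Set B = False.
  then (B | ~C | ~D) forces C = False.
  then (B | G | ~M) forces M = False.
Set S = True.
All clauses satisfied.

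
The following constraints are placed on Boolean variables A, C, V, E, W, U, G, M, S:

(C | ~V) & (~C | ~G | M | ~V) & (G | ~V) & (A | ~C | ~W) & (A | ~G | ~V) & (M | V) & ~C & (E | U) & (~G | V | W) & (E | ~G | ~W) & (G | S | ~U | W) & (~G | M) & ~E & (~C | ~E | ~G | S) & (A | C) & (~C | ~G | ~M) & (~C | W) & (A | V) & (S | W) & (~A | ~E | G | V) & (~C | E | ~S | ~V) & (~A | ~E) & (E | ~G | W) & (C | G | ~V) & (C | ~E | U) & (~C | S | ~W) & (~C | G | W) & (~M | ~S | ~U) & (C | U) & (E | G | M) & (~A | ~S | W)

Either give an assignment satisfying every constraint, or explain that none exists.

A=T, C=F, V=F, E=F, W=T, U=T, G=F, M=T, S=F

Unit clause (~C) forces C = False.
Unit clause (~E) forces E = False.
In (A | C) only A is left, so A = True.
In (C | U) only U is left, so U = True.
In (C | ~V) only ~V is left, so V = False.
In (M | V) only M is left, so M = True.
In (~M | ~S | ~U) only ~S is left, so S = False.
In (S | W) only W is left, so W = True.
In (E | ~G | ~W) only ~G is left, so G = False.
All clauses satisfied.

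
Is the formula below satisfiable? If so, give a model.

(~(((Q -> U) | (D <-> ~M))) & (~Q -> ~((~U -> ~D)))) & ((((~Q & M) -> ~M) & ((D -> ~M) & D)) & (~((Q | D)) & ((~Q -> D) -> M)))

Unsatisfiable

Case Q = True: the conjunct ~((Q | D)) becomes ~((True | D)) = False.
Case Q = False: the conjunct ~(((Q -> U) | (D <-> ~M))) becomes ~((True | (D <-> ~M))) = False.
Both cases fail — unsatisfiable.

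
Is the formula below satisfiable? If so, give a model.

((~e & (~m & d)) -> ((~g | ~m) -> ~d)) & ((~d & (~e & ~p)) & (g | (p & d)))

g = True, p = False, e = False, m = True, d = False

  (~e & (~m & d)) -> ((~g | ~m) -> ~d) = True
    ~e & (~m & d) = False
      ~e = True
      ~m & d = False
        ~m = False
    (~g | ~m) -> ~d = True
      ~g | ~m = False
        ~g = False
        ~m = False
      ~d = True
  (~d & (~e & ~p)) & (g | (p & d)) = True
    ~d & (~e & ~p) = True
      ~d = True
      ~e & ~p = True
        ~e = True
        ~p = True
    g | (p & d) = True
      p & d = False
Both conjuncts True, so the formula holds.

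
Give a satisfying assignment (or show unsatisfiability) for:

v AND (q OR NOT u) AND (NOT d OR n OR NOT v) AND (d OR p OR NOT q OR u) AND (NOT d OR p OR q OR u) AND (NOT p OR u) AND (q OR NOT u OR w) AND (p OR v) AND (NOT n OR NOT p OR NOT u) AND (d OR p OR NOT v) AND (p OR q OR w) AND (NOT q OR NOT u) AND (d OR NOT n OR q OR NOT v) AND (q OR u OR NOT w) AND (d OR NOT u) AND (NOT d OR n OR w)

w: True, v: True, p: False, u: False, n: True, q: True, d: True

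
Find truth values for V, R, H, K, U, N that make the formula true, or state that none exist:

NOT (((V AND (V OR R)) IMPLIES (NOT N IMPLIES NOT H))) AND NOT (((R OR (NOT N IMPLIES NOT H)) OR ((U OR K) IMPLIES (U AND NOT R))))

V=T; R=F; H=T; K=T; U=F; N=F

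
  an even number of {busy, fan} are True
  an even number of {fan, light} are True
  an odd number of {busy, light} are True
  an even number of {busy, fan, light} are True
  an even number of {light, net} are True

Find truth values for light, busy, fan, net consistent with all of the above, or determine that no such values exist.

UNSATISFIABLE

Adding constraints 1, 2, 3 mod 2: every variable appears an even number of times on the left, so the left side is 0.
But the right sides sum to 1 (mod 2). 0 ≠ 1 — the system is inconsistent.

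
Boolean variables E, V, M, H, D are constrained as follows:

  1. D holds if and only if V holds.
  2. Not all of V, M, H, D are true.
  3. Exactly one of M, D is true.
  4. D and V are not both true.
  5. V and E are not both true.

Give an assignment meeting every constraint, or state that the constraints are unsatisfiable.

E = False; V = False; M = True; H = True; D = False

  (1) D=F, V=F — same ✓
  (2) {V, M, H, D}: 2/4 true — not all ✓
  (3) {M, D}: 1 true — exactly one ✓
  (4) D=F, V=F — not both ✓
  (5) V=F, E=F — not both ✓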